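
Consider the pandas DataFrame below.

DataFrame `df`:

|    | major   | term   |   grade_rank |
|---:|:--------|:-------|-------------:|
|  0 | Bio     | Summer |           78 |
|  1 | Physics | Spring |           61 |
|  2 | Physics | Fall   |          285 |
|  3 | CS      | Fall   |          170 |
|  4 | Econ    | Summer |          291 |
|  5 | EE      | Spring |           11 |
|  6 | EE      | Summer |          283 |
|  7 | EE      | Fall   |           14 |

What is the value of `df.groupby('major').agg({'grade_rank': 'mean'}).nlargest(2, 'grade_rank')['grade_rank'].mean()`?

group by major, mean of grade_rank:
         grade_rank
major              
Bio       78.000000
CS       170.000000
EE       102.666667
Econ     291.000000
Physics  173.000000
take 2 rows with largest grade_rank:
         grade_rank
major              
Econ          291.0
Physics       173.0
Hence 232.0.

232.0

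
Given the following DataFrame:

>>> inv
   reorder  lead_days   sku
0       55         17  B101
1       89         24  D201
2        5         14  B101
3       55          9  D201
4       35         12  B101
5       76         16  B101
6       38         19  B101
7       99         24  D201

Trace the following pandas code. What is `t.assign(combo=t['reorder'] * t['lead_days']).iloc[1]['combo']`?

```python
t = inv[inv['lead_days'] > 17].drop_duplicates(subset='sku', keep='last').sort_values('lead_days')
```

filter rows where lead_days > 17:
   reorder  lead_days   sku
1       89         24  D201
6       38         19  B101
7       99         24  D201
drop duplicate sku (keep=last):
   reorder  lead_days   sku
6       38         19  B101
7       99         24  D201
sort by lead_days:
   reorder  lead_days   sku
6       38         19  B101
7       99         24  D201
add column combo = t['reorder'] * t['lead_days']:
   reorder  lead_days   sku  combo
6       38         19  B101    722
7       99         24  D201   2376
Reading off the value at position 1, column 'combo', we get 2376.

2376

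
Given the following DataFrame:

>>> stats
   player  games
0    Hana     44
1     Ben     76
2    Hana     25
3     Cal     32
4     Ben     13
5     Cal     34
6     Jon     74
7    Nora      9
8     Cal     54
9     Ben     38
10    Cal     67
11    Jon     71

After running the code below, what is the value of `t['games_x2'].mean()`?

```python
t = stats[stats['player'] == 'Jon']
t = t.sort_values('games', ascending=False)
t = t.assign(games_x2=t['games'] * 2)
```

145.0

filter rows where player == 'Jon':
   player  games
6     Jon     74
11    Jon     71
sort by games descending:
   player  games
6     Jon     74
11    Jon     71
add column games_x2 = t['games'] * 2:
   player  games  games_x2
6     Jon     74       148
11    Jon     71       142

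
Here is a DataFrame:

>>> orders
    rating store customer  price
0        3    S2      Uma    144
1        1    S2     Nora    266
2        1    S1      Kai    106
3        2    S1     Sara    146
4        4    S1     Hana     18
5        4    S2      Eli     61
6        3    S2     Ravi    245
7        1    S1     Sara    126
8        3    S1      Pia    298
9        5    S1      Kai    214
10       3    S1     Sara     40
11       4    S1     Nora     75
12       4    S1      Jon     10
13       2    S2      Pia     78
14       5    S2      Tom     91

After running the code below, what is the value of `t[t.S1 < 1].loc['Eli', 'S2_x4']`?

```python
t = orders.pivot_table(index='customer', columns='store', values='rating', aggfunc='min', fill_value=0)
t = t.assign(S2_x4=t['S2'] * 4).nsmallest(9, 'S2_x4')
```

pivot: rows=customer, cols=store, min(rating):
store     S1  S2
customer        
Eli        0   4
Hana       4   0
Jon        4   0
Kai        1   0
Nora       4   1
Pia        3   2
Ravi       0   3
Sara       1   0
Tom        0   5
Uma        0   3
add column S2_x4 = t['S2'] * 4:
store     S1  S2  S2_x4
customer               
Eli        0   4     16
Hana       4   0      0
Jon        4   0      0
Kai        1   0      0
Nora       4   1      4
Pia        3   2      8
Ravi       0   3     12
Sara       1   0      0
Tom        0   5     20
Uma        0   3     12
take 9 rows with smallest S2_x4:
store     S1  S2  S2_x4
customer               
Hana       4   0      0
Jon        4   0      0
Kai        1   0      0
Sara       1   0      0
Nora       4   1      4
Pia        3   2      8
Ravi       0   3     12
Uma        0   3     12
Eli        0   4     16
filter rows where S1 < 1:
store     S1  S2  S2_x4
customer               
Ravi       0   3     12
Uma        0   3     12
Eli        0   4     16
Hence 16.

16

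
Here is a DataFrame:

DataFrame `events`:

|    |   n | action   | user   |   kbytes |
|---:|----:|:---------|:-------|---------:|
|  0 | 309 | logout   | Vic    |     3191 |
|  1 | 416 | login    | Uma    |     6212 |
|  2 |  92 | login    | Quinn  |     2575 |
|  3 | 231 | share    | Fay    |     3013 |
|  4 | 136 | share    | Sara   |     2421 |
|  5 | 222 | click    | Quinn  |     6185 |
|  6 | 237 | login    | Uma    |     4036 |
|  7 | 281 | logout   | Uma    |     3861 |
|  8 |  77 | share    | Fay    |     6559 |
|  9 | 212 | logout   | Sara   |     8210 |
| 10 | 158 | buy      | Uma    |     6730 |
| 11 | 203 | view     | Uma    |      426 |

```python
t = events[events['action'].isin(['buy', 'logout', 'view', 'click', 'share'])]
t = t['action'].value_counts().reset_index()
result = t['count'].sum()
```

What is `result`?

filter rows where action in ['buy', 'logout', 'view', 'click', 'share']:
      n  action   user  kbytes
0   309  logout    Vic    3191
3   231   share    Fay    3013
4   136   share   Sara    2421
5   222   click  Quinn    6185
7   281  logout    Uma    3861
8    77   share    Fay    6559
9   212  logout   Sara    8210
10  158     buy    Uma    6730
11  203    view    Uma     426
value_counts of action:
action
logout    3
share     3
click     1
buy       1
view      1
Name: count, dtype: int64
reset_index():
   action  count
0  logout      3
1   share      3
2   click      1
3     buy      1
4    view      1
So sum() = 9.

9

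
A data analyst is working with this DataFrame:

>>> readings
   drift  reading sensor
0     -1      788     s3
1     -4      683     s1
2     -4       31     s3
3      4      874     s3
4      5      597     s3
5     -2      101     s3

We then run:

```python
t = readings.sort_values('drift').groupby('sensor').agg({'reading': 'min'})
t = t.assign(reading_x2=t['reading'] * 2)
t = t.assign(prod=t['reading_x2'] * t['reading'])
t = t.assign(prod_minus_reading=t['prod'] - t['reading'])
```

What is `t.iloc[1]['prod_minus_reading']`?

1891

sort by drift:
   drift  reading sensor
1     -4      683     s1
2     -4       31     s3
5     -2      101     s3
0     -1      788     s3
3      4      874     s3
4      5      597     s3
group by sensor, min of reading:
        reading
sensor         
s1          683
s3           31
add column reading_x2 = t['reading'] * 2:
        reading  reading_x2
sensor                     
s1          683        1366
s3           31          62
add column prod = t['reading_x2'] * t['reading']:
        reading  reading_x2    prod
sensor                             
s1          683        1366  932978
s3           31          62    1922
add column prod_minus_reading = t['prod'] - t['reading']:
        reading  reading_x2    prod  prod_minus_reading
sensor                                                 
s1          683        1366  932978              932295
s3           31          62    1922                1891
Taking the value at position 1, column 'prod_minus_reading' gives 1891.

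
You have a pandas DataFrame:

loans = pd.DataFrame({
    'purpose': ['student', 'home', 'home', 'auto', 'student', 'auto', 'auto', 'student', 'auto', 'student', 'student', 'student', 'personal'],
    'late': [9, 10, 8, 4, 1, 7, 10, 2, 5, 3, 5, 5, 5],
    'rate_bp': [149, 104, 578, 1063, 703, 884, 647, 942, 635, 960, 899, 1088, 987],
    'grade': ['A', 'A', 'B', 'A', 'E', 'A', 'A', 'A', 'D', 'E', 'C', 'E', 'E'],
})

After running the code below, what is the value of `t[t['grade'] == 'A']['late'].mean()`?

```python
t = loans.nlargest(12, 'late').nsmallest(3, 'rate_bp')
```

9.5

take 12 rows with largest late:
     purpose  late  rate_bp grade
1       home    10      104     A
6       auto    10      647     A
0    student     9      149     A
2       home     8      578     B
5       auto     7      884     A
8       auto     5      635     D
10   student     5      899     C
11   student     5     1088     E
12  personal     5      987     E
3       auto     4     1063     A
9    student     3      960     E
7    student     2      942     A
take 3 rows with smallest rate_bp:
   purpose  late  rate_bp grade
1     home    10      104     A
0  student     9      149     A
2     home     8      578     B
filter rows where grade == 'A':
   purpose  late  rate_bp grade
1     home    10      104     A
0  student     9      149     A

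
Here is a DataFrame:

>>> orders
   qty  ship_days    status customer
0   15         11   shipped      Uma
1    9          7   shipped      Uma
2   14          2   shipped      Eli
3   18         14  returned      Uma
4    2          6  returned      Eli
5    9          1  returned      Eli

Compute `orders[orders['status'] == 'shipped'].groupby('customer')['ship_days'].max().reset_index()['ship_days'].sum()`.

13

filter rows where status == 'shipped':
   qty  ship_days   status customer
0   15         11  shipped      Uma
1    9          7  shipped      Uma
2   14          2  shipped      Eli
group by customer, max of ship_days:
customer
Eli     2
Uma    11
Name: ship_days, dtype: int64
reset_index():
  customer  ship_days
0      Eli          2
1      Uma         11
Finally, sum of column 'ship_days' = 13.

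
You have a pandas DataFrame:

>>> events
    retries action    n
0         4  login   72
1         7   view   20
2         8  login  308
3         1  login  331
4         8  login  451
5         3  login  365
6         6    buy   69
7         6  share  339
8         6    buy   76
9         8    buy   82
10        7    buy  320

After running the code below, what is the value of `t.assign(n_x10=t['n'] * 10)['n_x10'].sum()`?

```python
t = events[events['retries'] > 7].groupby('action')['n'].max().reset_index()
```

5330

filter rows where retries > 7:
   retries action    n
2        8  login  308
4        8  login  451
9        8    buy   82
group by action, max of n:
action
buy       82
login    451
Name: n, dtype: int64
reset_index():
  action    n
0    buy   82
1  login  451
add column n_x10 = t['n'] * 10:
  action    n  n_x10
0    buy   82    820
1  login  451   4510
Then the sum of column 'n_x10': 5330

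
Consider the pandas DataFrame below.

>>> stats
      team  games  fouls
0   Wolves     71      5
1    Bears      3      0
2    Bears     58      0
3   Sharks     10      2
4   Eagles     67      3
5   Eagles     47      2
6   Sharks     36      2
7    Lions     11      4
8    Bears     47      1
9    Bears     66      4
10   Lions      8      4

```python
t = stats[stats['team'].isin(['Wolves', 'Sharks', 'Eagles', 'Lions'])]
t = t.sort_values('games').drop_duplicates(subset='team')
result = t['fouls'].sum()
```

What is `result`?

filter rows where team in ['Wolves', 'Sharks', 'Eagles', 'Lions']:
      team  games  fouls
0   Wolves     71      5
3   Sharks     10      2
4   Eagles     67      3
5   Eagles     47      2
6   Sharks     36      2
7    Lions     11      4
10   Lions      8      4
sort by games:
      team  games  fouls
10   Lions      8      4
3   Sharks     10      2
7    Lions     11      4
6   Sharks     36      2
5   Eagles     47      2
4   Eagles     67      3
0   Wolves     71      5
drop duplicate team (keep=first):
      team  games  fouls
10   Lions      8      4
3   Sharks     10      2
5   Eagles     47      2
0   Wolves     71      5
So sum() = 13.

13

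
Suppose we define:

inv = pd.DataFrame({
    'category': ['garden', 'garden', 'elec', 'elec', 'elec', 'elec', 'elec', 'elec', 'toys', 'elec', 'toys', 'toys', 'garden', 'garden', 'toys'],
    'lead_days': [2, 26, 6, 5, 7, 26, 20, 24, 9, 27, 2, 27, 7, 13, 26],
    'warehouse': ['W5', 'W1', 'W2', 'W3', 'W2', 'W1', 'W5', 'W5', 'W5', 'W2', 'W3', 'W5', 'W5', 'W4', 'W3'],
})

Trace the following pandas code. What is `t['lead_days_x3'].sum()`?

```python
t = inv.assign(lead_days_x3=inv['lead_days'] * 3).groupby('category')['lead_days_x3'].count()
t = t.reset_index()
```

15

add column lead_days_x3 = inv['lead_days'] * 3:
   category  lead_days warehouse  lead_days_x3
0    garden          2        W5             6
1    garden         26        W1            78
2      elec          6        W2            18
3      elec          5        W3            15
4      elec          7        W2            21
5      elec         26        W1            78
6      elec         20        W5            60
7      elec         24        W5            72
8      toys          9        W5            27
9      elec         27        W2            81
10     toys          2        W3             6
11     toys         27        W5            81
12   garden          7        W5            21
13   garden         13        W4            39
14     toys         26        W3            78
group by category, count of lead_days_x3:
category
elec      7
garden    4
toys      4
Name: lead_days_x3, dtype: int64
reset_index():
  category  lead_days_x3
0     elec             7
1   garden             4
2     toys             4
Then the sum of column 'lead_days_x3': 15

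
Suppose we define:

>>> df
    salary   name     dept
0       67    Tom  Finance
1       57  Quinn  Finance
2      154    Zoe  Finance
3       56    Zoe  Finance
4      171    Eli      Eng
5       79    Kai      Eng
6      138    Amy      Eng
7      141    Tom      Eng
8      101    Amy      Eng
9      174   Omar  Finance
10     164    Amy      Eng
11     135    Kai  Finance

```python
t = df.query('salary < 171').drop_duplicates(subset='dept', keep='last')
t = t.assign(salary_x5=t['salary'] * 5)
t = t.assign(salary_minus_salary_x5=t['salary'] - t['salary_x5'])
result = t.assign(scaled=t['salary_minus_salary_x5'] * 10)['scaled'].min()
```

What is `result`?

filter rows where salary < 171:
    salary   name     dept
0       67    Tom  Finance
1       57  Quinn  Finance
2      154    Zoe  Finance
3       56    Zoe  Finance
5       79    Kai      Eng
6      138    Amy      Eng
7      141    Tom      Eng
8      101    Amy      Eng
10     164    Amy      Eng
11     135    Kai  Finance
drop duplicate dept (keep=last):
    salary name     dept
10     164  Amy      Eng
11     135  Kai  Finance
add column salary_x5 = t['salary'] * 5:
    salary name     dept  salary_x5
10     164  Amy      Eng        820
11     135  Kai  Finance        675
add column salary_minus_salary_x5 = t['salary'] - t['salary_x5']:
    salary name     dept  salary_x5  salary_minus_salary_x5
10     164  Amy      Eng        820                    -656
11     135  Kai  Finance        675                    -540
add column scaled = t['salary_minus_salary_x5'] * 10:
    salary name     dept  salary_x5  salary_minus_salary_x5  scaled
10     164  Amy      Eng        820                    -656   -6560
11     135  Kai  Finance        675                    -540   -5400
Then the min of column 'scaled': -6560

-6560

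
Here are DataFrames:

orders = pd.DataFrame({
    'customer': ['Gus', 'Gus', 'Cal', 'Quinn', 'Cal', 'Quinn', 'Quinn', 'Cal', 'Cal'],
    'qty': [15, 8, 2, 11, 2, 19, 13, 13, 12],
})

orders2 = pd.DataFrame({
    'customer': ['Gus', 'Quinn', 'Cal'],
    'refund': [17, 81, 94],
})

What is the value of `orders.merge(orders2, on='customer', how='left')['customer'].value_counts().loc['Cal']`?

merge on 'customer' (how='left') → 9 rows:
  customer  qty  refund
0      Gus   15      17
1      Gus    8      17
2      Cal    2      94
3    Quinn   11      81
4      Cal    2      94
5    Quinn   19      81
6    Quinn   13      81
7      Cal   13      94
8      Cal   12      94
value_counts of customer:
customer
Cal      4
Quinn    3
Gus      2
Name: count, dtype: int64
The value at index 'Cal' is 4.

4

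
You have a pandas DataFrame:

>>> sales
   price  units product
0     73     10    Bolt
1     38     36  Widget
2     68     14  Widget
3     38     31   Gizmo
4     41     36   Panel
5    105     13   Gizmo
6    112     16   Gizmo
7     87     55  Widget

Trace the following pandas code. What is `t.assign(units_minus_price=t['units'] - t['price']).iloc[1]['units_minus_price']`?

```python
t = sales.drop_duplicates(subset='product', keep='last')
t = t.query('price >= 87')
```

-32

drop duplicate product (keep=last):
   price  units product
0     73     10    Bolt
4     41     36   Panel
6    112     16   Gizmo
7     87     55  Widget
filter rows where price >= 87:
   price  units product
6    112     16   Gizmo
7     87     55  Widget
add column units_minus_price = t['units'] - t['price']:
   price  units product  units_minus_price
6    112     16   Gizmo                -96
7     87     55  Widget                -32
value at position 1, column 'units_minus_price' → -32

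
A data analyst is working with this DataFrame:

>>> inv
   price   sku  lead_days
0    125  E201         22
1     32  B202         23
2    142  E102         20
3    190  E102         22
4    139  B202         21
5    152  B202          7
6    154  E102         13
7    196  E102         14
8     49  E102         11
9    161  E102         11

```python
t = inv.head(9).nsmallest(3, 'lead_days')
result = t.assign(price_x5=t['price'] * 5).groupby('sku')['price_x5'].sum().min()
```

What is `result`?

take first 9 rows:
   price   sku  lead_days
0    125  E201         22
1     32  B202         23
2    142  E102         20
3    190  E102         22
4    139  B202         21
5    152  B202          7
6    154  E102         13
7    196  E102         14
8     49  E102         11
take 3 rows with smallest lead_days:
   price   sku  lead_days
5    152  B202          7
8     49  E102         11
6    154  E102         13
add column price_x5 = t['price'] * 5:
   price   sku  lead_days  price_x5
5    152  B202          7       760
8     49  E102         11       245
6    154  E102         13       770
group by sku, sum of price_x5:
sku
B202     760
E102    1015
Name: price_x5, dtype: int64
Hence 760.

760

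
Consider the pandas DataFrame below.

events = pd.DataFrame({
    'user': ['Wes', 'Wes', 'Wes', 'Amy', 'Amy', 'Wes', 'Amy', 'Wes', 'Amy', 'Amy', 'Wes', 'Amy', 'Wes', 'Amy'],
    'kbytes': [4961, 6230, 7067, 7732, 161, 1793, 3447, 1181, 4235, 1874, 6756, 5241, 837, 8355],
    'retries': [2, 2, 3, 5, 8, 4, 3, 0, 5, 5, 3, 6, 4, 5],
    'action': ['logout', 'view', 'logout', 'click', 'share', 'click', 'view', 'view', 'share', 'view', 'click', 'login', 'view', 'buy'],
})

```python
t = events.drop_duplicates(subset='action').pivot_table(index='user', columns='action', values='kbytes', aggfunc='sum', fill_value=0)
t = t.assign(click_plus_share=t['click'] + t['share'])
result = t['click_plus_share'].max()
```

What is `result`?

7893

drop duplicate action (keep=first):
   user  kbytes  retries  action
0   Wes    4961        2  logout
1   Wes    6230        2    view
3   Amy    7732        5   click
4   Amy     161        8   share
11  Amy    5241        6   login
13  Amy    8355        5     buy
pivot: rows=user, cols=action, sum(kbytes):
action   buy  click  login  logout  share  view
user                                           
Amy     8355   7732   5241       0    161     0
Wes        0      0      0    4961      0  6230
add column click_plus_share = t['click'] + t['share']:
action   buy  click  login  logout  share  view  click_plus_share
user                                                             
Amy     8355   7732   5241       0    161     0              7893
Wes        0      0      0    4961      0  6230                 0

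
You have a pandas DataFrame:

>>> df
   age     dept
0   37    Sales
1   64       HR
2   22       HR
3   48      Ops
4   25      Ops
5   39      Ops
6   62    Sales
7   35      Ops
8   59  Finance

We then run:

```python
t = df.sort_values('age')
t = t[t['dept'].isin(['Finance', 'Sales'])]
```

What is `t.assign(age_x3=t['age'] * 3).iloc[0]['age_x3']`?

sort by age:
   age     dept
2   22       HR
4   25      Ops
7   35      Ops
0   37    Sales
5   39      Ops
3   48      Ops
8   59  Finance
6   62    Sales
1   64       HR
filter rows where dept in ['Finance', 'Sales']:
   age     dept
0   37    Sales
8   59  Finance
6   62    Sales
add column age_x3 = t['age'] * 3:
   age     dept  age_x3
0   37    Sales     111
8   59  Finance     177
6   62    Sales     186
Reading off the value at position 0, column 'age_x3', we get 111.

111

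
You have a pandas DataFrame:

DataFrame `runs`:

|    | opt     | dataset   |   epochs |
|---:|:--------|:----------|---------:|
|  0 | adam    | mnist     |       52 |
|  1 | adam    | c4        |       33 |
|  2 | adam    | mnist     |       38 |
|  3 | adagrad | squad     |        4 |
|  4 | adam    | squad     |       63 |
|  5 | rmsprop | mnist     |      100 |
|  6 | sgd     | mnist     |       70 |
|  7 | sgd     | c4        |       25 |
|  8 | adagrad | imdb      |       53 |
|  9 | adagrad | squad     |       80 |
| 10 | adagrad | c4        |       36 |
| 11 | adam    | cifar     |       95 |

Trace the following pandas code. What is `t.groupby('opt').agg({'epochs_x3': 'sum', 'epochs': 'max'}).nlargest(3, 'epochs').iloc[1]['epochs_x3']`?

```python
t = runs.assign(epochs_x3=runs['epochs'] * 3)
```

add column epochs_x3 = runs['epochs'] * 3:
        opt dataset  epochs  epochs_x3
0      adam   mnist      52        156
1      adam      c4      33         99
2      adam   mnist      38        114
3   adagrad   squad       4         12
4      adam   squad      63        189
5   rmsprop   mnist     100        300
6       sgd   mnist      70        210
7       sgd      c4      25         75
8   adagrad    imdb      53        159
9   adagrad   squad      80        240
10  adagrad      c4      36        108
11     adam   cifar      95        285
group by opt: sum(epochs_x3), max(epochs):
         epochs_x3  epochs
opt                       
adagrad        519      80
adam           843      95
rmsprop        300     100
sgd            285      70
take 3 rows with largest epochs:
         epochs_x3  epochs
opt                       
rmsprop        300     100
adam           843      95
adagrad        519      80
value at position 1, column 'epochs_x3' → 843

843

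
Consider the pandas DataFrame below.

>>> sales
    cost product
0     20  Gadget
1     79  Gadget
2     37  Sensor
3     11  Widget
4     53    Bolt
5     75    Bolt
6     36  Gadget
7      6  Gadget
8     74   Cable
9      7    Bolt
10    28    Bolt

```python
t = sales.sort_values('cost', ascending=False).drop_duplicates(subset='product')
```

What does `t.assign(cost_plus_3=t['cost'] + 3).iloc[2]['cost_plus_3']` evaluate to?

77

sort by cost descending:
    cost product
1     79  Gadget
5     75    Bolt
8     74   Cable
4     53    Bolt
2     37  Sensor
6     36  Gadget
10    28    Bolt
0     20  Gadget
3     11  Widget
9      7    Bolt
7      6  Gadget
drop duplicate product (keep=first):
   cost product
1    79  Gadget
5    75    Bolt
8    74   Cable
2    37  Sensor
3    11  Widget
add column cost_plus_3 = t['cost'] + 3:
   cost product  cost_plus_3
1    79  Gadget           82
5    75    Bolt           78
8    74   Cable           77
2    37  Sensor           40
3    11  Widget           14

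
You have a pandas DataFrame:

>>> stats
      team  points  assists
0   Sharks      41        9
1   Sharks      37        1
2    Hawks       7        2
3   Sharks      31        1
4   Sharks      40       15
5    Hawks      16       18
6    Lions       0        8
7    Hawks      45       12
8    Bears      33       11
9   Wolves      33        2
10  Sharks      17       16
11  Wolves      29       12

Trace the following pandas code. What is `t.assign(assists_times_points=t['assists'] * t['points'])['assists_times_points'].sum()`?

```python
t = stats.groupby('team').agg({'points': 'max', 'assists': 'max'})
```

2225

group by team: max(points), max(assists):
        points  assists
team                   
Bears       33       11
Hawks       45       18
Lions        0        8
Sharks      41       16
Wolves      33       12
add column assists_times_points = t['assists'] * t['points']:
        points  assists  assists_times_points
team                                         
Bears       33       11                   363
Hawks       45       18                   810
Lions        0        8                     0
Sharks      41       16                   656
Wolves      33       12                   396
Reading off the sum of column 'assists_times_points', we get 2225.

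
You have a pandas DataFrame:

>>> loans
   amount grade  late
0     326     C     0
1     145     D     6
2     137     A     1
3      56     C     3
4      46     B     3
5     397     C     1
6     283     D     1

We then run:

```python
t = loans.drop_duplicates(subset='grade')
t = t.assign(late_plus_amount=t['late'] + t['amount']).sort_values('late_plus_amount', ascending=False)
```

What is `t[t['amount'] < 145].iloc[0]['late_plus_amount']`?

138

drop duplicate grade (keep=first):
   amount grade  late
0     326     C     0
1     145     D     6
2     137     A     1
4      46     B     3
add column late_plus_amount = t['late'] + t['amount']:
   amount grade  late  late_plus_amount
0     326     C     0               326
1     145     D     6               151
2     137     A     1               138
4      46     B     3                49
sort by late_plus_amount descending:
   amount grade  late  late_plus_amount
0     326     C     0               326
1     145     D     6               151
2     137     A     1               138
4      46     B     3                49
filter rows where amount < 145:
   amount grade  late  late_plus_amount
2     137     A     1               138
4      46     B     3                49
So iloc[0]['late_plus_amount'] = 138.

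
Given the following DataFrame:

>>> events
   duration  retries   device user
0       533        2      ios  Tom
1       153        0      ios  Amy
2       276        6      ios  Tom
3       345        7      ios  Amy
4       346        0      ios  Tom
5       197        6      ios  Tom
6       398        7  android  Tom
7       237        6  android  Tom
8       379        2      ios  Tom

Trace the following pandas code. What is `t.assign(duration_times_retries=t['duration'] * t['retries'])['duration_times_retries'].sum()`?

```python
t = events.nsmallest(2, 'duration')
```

1182

take 2 rows with smallest duration:
   duration  retries device user
1       153        0    ios  Amy
5       197        6    ios  Tom
add column duration_times_retries = t['duration'] * t['retries']:
   duration  retries device user  duration_times_retries
1       153        0    ios  Amy                       0
5       197        6    ios  Tom                    1182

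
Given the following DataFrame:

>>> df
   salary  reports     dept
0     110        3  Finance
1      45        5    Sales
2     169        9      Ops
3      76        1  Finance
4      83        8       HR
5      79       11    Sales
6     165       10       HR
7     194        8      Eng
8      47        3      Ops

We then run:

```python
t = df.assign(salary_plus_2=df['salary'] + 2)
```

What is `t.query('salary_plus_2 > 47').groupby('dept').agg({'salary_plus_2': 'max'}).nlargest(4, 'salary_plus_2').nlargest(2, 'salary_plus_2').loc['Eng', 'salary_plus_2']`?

196

add column salary_plus_2 = df['salary'] + 2:
   salary  reports     dept  salary_plus_2
0     110        3  Finance            112
1      45        5    Sales             47
2     169        9      Ops            171
3      76        1  Finance             78
4      83        8       HR             85
5      79       11    Sales             81
6     165       10       HR            167
7     194        8      Eng            196
8      47        3      Ops             49
filter rows where salary_plus_2 > 47:
   salary  reports     dept  salary_plus_2
0     110        3  Finance            112
2     169        9      Ops            171
3      76        1  Finance             78
4      83        8       HR             85
5      79       11    Sales             81
6     165       10       HR            167
7     194        8      Eng            196
8      47        3      Ops             49
group by dept, max of salary_plus_2:
         salary_plus_2
dept                  
Eng                196
Finance            112
HR                 167
Ops                171
Sales               81
take 4 rows with largest salary_plus_2:
         salary_plus_2
dept                  
Eng                196
Ops                171
HR                 167
Finance            112
take 2 rows with largest salary_plus_2:
      salary_plus_2
dept               
Eng             196
Ops             171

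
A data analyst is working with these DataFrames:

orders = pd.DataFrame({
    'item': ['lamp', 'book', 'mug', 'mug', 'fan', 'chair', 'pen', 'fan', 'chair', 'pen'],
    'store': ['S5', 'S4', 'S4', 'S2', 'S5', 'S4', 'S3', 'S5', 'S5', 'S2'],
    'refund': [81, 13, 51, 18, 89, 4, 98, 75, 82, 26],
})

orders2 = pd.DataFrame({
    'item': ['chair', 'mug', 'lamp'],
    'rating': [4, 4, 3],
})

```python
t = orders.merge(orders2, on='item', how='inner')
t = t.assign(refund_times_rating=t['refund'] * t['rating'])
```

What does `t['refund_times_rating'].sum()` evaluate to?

merge on 'item' (how='inner') → 5 rows:
    item store  refund  rating
0   lamp    S5      81       3
1    mug    S4      51       4
2    mug    S2      18       4
3  chair    S4       4       4
4  chair    S5      82       4
add column refund_times_rating = t['refund'] * t['rating']:
    item store  refund  rating  refund_times_rating
0   lamp    S5      81       3                  243
1    mug    S4      51       4                  204
2    mug    S2      18       4                   72
3  chair    S4       4       4                   16
4  chair    S5      82       4                  328

863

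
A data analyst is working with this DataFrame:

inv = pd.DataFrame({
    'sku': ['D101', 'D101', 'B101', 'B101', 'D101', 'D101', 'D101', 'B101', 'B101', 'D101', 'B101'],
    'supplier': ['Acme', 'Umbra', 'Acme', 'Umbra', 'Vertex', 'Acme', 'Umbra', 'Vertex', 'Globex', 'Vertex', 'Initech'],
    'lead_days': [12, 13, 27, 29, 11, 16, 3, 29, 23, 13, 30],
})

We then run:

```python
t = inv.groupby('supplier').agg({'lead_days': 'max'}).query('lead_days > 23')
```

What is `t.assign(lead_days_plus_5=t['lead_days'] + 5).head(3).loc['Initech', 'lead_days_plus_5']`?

35

group by supplier, max of lead_days:
          lead_days
supplier           
Acme             27
Globex           23
Initech          30
Umbra            29
Vertex           29
filter rows where lead_days > 23:
          lead_days
supplier           
Acme             27
Initech          30
Umbra            29
Vertex           29
add column lead_days_plus_5 = t['lead_days'] + 5:
          lead_days  lead_days_plus_5
supplier                             
Acme             27                32
Initech          30                35
Umbra            29                34
Vertex           29                34
take first 3 rows:
          lead_days  lead_days_plus_5
supplier                             
Acme             27                32
Initech          30                35
Umbra            29                34
Taking the value at row 'Initech', column 'lead_days_plus_5' gives 35.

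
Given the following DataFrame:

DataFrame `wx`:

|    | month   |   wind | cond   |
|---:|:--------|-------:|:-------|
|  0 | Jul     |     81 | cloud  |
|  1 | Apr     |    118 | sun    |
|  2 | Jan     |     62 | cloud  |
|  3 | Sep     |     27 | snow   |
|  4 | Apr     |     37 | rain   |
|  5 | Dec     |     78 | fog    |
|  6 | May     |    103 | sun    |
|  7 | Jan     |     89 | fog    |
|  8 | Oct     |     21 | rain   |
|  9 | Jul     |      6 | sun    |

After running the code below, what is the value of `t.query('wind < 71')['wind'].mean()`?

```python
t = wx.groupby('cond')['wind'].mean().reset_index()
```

group by cond, mean of wind:
cond
cloud    71.500000
fog      83.500000
rain     29.000000
snow     27.000000
sun      75.666667
Name: wind, dtype: float64
reset_index():
    cond       wind
0  cloud  71.500000
1    fog  83.500000
2   rain  29.000000
3   snow  27.000000
4    sun  75.666667
filter rows where wind < 71:
   cond  wind
2  rain  29.0
3  snow  27.0

28.0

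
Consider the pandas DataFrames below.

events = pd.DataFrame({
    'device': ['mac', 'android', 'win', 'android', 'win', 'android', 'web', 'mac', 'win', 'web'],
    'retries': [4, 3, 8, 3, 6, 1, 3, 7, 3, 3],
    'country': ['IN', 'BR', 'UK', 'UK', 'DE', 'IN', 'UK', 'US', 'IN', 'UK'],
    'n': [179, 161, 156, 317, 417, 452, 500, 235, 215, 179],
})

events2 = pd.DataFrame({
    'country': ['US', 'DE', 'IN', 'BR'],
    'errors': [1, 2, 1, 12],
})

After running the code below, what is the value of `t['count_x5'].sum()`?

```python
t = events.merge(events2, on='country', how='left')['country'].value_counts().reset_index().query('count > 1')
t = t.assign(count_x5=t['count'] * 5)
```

merge on 'country' (how='left') → 10 rows:
    device  retries country    n  errors
0      mac        4      IN  179     1.0
1  android        3      BR  161    12.0
2      win        8      UK  156     NaN
3  android        3      UK  317     NaN
4      win        6      DE  417     2.0
5  android        1      IN  452     1.0
6      web        3      UK  500     NaN
7      mac        7      US  235     1.0
8      win        3      IN  215     1.0
9      web        3      UK  179     NaN
value_counts of country:
country
UK    4
IN    3
BR    1
DE    1
US    1
Name: count, dtype: int64
reset_index():
  country  count
0      UK      4
1      IN      3
2      BR      1
3      DE      1
4      US      1
filter rows where count > 1:
  country  count
0      UK      4
1      IN      3
add column count_x5 = t['count'] * 5:
  country  count  count_x5
0      UK      4        20
1      IN      3        15

35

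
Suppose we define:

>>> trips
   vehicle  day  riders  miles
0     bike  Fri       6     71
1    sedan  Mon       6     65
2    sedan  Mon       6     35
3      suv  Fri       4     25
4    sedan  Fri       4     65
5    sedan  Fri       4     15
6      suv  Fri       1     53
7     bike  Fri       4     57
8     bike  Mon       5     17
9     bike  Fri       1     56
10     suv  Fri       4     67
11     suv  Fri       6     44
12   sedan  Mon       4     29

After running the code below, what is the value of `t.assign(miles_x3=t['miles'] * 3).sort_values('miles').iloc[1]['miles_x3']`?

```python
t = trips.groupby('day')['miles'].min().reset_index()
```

51

group by day, min of miles:
day
Fri    15
Mon    17
Name: miles, dtype: int64
reset_index():
   day  miles
0  Fri     15
1  Mon     17
add column miles_x3 = t['miles'] * 3:
   day  miles  miles_x3
0  Fri     15        45
1  Mon     17        51
sort by miles:
   day  miles  miles_x3
0  Fri     15        45
1  Mon     17        51
The value at position 1, column 'miles_x3' is 51.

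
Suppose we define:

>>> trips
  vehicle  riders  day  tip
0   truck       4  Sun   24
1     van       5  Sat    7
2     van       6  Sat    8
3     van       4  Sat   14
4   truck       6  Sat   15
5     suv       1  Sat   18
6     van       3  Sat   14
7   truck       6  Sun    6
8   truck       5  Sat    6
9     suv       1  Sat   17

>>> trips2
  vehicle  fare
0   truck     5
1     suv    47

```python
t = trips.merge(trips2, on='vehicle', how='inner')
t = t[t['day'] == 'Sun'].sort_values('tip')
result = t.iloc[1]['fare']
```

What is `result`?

merge on 'vehicle' (how='inner') → 6 rows:
  vehicle  riders  day  tip  fare
0   truck       4  Sun   24     5
1   truck       6  Sat   15     5
2     suv       1  Sat   18    47
3   truck       6  Sun    6     5
4   truck       5  Sat    6     5
5     suv       1  Sat   17    47
filter rows where day == 'Sun':
  vehicle  riders  day  tip  fare
0   truck       4  Sun   24     5
3   truck       6  Sun    6     5
sort by tip:
  vehicle  riders  day  tip  fare
3   truck       6  Sun    6     5
0   truck       4  Sun   24     5

5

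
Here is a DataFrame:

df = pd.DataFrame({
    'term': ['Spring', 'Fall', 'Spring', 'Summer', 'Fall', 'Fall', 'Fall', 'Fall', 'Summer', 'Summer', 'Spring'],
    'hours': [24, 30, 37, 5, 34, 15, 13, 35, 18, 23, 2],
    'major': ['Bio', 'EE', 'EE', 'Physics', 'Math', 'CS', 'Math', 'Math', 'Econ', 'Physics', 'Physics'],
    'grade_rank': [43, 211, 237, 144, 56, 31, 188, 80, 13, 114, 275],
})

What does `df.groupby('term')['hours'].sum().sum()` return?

group by term, sum of hours:
term
Fall      127
Spring     63
Summer     46
Name: hours, dtype: int64
Finally, sum of the resulting series = 236.

236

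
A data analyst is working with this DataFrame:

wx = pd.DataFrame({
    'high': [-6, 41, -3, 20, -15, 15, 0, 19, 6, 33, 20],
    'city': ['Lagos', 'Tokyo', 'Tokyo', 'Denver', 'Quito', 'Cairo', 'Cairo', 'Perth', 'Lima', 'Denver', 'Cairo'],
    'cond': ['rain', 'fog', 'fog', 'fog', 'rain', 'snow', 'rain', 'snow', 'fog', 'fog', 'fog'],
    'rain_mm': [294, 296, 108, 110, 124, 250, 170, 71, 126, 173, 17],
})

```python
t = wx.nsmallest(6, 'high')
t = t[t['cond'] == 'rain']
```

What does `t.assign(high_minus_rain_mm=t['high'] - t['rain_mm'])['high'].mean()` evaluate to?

take 6 rows with smallest high:
   high   city  cond  rain_mm
4   -15  Quito  rain      124
0    -6  Lagos  rain      294
2    -3  Tokyo   fog      108
6     0  Cairo  rain      170
8     6   Lima   fog      126
5    15  Cairo  snow      250
filter rows where cond == 'rain':
   high   city  cond  rain_mm
4   -15  Quito  rain      124
0    -6  Lagos  rain      294
6     0  Cairo  rain      170
add column high_minus_rain_mm = t['high'] - t['rain_mm']:
   high   city  cond  rain_mm  high_minus_rain_mm
4   -15  Quito  rain      124                -139
0    -6  Lagos  rain      294                -300
6     0  Cairo  rain      170                -170
So mean() = -7.0.

-7.0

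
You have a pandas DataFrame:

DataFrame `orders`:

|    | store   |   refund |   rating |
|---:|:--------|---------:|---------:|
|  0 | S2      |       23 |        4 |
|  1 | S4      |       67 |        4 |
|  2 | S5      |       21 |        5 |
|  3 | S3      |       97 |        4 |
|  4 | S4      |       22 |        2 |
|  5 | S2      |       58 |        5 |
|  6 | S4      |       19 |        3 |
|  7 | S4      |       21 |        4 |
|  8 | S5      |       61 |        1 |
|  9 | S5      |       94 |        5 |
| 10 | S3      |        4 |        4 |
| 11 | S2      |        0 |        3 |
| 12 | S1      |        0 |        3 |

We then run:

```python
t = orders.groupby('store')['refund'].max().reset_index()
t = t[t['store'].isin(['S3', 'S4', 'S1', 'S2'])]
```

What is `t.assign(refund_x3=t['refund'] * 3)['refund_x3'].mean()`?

166.5

group by store, max of refund:
store
S1     0
S2    58
S3    97
S4    67
S5    94
Name: refund, dtype: int64
reset_index():
  store  refund
0    S1       0
1    S2      58
2    S3      97
3    S4      67
4    S5      94
filter rows where store in ['S3', 'S4', 'S1', 'S2']:
  store  refund
0    S1       0
1    S2      58
2    S3      97
3    S4      67
add column refund_x3 = t['refund'] * 3:
  store  refund  refund_x3
0    S1       0          0
1    S2      58        174
2    S3      97        291
3    S4      67        201
Then the mean of column 'refund_x3': 166.5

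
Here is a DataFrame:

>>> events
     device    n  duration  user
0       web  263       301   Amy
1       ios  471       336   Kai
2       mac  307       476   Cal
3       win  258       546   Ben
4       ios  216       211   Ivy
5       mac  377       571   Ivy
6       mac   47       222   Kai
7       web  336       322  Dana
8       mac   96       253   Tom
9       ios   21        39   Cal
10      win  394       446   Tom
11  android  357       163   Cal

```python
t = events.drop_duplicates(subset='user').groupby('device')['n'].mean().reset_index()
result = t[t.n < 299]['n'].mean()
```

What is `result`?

drop duplicate user (keep=first):
  device    n  duration  user
0    web  263       301   Amy
1    ios  471       336   Kai
2    mac  307       476   Cal
3    win  258       546   Ben
4    ios  216       211   Ivy
7    web  336       322  Dana
8    mac   96       253   Tom
group by device, mean of n:
device
ios    343.5
mac    201.5
web    299.5
win    258.0
Name: n, dtype: float64
reset_index():
  device      n
0    ios  343.5
1    mac  201.5
2    web  299.5
3    win  258.0
filter rows where n < 299:
  device      n
1    mac  201.5
3    win  258.0

229.75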